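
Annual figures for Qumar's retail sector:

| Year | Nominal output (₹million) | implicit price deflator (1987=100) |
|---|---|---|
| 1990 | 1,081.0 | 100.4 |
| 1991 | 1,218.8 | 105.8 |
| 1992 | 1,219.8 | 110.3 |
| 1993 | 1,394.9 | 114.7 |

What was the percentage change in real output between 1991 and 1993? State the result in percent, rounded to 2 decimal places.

5.57%

Real output 1991 = 1218.8/1.058 = 1151.98.
Real output 1993 = 1394.9/1.147 = 1216.13.
Change = 1216.13/1151.98 − 1 = 0.0557.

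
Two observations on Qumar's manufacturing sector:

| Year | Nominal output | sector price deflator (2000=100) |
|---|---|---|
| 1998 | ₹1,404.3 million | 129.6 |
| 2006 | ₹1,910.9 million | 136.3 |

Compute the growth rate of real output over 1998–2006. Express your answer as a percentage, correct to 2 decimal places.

29.39%

Deflate each year: 1998 → 1404.3/1.296 = 1083.56; 2006 → 1910.9/1.363 = 1401.98.
So real output changed by 1401.98/1083.56 − 1 = 0.2939, i.e. 29.39%.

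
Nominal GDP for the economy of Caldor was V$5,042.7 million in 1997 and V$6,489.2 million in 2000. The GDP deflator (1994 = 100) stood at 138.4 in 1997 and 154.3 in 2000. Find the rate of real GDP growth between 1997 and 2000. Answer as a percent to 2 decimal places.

Deflate each year: 1997 → 5042.7/1.384 = 3643.57; 2000 → 6489.2/1.543 = 4205.57.
So real GDP changed by 4205.57/3643.57 − 1 = 0.1542, i.e. 15.42%.

15.42%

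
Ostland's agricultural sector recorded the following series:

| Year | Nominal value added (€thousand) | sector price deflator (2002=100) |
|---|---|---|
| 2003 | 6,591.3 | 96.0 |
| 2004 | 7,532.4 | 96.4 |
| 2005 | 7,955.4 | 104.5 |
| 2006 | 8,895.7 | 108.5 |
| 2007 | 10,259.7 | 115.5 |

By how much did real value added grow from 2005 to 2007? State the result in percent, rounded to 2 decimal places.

16.68%

Real value added 2005 = 7955.4/1.045 = 7612.82.
Real value added 2007 = 10259.7/1.155 = 8882.86.
Change = 8882.86/7612.82 − 1 = 0.1668.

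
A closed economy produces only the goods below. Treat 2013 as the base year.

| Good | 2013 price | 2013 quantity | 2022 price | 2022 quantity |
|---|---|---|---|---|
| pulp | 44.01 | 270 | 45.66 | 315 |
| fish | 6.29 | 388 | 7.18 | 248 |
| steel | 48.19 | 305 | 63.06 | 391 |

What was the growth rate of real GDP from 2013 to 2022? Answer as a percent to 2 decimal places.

18.07%

Real GDP 2013 = Nominal GDP 2013 = 44.01·270 + 6.29·388 + 48.19·305 = 29021.17.
Real GDP 2022 (at 2013 prices) = 44.01·315 + 6.29·248 + 48.19·391 = 34265.36.
Real growth = 34265.36/29021.17 − 1 = 0.1807.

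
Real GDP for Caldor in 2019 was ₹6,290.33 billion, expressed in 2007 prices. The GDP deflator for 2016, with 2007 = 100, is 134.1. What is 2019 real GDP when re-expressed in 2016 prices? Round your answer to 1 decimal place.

₹8,435.3 billion

Real GDP in 2016 prices = Real GDP in 2007 prices × (P_2016/P_2007) = 6290.33 × 1.341 = 8435.33.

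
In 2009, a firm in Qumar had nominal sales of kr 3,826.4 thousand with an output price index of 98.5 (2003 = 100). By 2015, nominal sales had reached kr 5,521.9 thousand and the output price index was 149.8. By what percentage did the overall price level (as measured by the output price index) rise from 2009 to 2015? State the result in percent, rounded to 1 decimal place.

52.1%

Price-level change = 149.8 / 98.5 − 1 = 0.5208.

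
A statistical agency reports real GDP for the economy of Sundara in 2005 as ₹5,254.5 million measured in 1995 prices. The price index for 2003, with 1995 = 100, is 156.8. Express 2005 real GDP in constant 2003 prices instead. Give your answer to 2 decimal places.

₹8,239.06 million

Real GDP in 2003 prices = Real GDP in 1995 prices × (P_2003/P_1995) = 5254.5 × 1.568 = 8239.06.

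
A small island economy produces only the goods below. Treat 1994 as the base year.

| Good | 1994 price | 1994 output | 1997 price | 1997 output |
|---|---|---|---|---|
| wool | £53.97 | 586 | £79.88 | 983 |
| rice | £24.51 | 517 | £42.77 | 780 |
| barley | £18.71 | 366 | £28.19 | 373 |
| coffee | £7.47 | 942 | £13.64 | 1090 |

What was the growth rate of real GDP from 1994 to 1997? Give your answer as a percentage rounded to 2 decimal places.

Real GDP 1994 = Nominal GDP 1994 = 53.97·586 + 24.51·517 + 18.71·366 + 7.47·942 = 58182.69.
Real GDP 1997 (at 1994 prices) = 53.97·983 + 24.51·780 + 18.71·373 + 7.47·1090 = 87291.44.
Real growth = 87291.44/58182.69 − 1 = 0.5003.

50.03%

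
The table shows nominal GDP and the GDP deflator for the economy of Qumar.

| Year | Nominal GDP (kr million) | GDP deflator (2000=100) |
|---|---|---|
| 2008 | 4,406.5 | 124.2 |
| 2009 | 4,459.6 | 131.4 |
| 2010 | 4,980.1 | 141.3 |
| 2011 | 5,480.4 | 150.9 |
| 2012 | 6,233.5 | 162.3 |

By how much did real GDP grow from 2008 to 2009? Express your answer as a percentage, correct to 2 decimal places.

Real GDP 2008 = 4406.5/1.242 = 3547.91.
Real GDP 2009 = 4459.6/1.314 = 3393.91.
Change = 3393.91/3547.91 − 1 = -0.0434.

-4.34%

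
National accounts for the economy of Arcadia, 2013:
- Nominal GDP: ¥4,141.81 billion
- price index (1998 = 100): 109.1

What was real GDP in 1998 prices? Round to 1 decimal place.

¥3,796.3 billion

Real GDP = Nominal / (price index/100) = 4141.81 / 1.091 = 3796.34.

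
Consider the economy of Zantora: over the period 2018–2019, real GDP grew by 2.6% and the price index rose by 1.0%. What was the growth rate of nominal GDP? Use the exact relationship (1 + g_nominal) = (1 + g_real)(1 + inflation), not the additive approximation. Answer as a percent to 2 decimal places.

3.63%

(1 + g_nom) = (1 + g_real)(1 + π) = 1.0260 × 1.0100 = 1.03626.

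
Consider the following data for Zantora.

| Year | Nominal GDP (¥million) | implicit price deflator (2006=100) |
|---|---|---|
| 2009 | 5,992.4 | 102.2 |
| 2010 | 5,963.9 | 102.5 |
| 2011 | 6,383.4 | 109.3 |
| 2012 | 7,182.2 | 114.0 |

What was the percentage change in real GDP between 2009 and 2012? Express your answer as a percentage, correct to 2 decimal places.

Real GDP 2009 = 5992.4/1.022 = 5863.41.
Real GDP 2012 = 7182.2/1.140 = 6300.18.
Change = 6300.18/5863.41 − 1 = 0.0745.

7.45%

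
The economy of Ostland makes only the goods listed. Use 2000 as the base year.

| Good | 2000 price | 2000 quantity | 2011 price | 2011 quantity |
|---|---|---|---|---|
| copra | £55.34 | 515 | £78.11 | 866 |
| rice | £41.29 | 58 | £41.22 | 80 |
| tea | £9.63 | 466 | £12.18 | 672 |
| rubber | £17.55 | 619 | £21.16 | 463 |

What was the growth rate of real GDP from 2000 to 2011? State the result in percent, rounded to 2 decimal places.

Real GDP 2000 = Nominal GDP 2000 = 55.34·515 + 41.29·58 + 9.63·466 + 17.55·619 = 46245.95.
Real GDP 2011 (at 2000 prices) = 55.34·866 + 41.29·80 + 9.63·672 + 17.55·463 = 65824.65.
Real growth = 65824.65/46245.95 − 1 = 0.4234.

42.34%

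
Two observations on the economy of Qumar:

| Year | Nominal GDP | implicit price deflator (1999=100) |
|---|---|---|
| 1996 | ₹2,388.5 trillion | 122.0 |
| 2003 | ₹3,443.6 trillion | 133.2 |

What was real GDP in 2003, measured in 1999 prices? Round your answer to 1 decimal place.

Real GDP = Nominal / (implicit price deflator/100) = 3443.6 / 1.332 = 2585.29.

₹2,585.3 trillion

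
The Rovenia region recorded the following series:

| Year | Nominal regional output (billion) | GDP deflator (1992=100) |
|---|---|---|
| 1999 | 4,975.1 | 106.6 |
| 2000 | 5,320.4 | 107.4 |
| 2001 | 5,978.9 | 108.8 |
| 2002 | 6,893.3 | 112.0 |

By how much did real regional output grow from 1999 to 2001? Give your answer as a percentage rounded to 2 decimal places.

17.75%

Real regional output 1999 = 4975.1/1.066 = 4667.07.
Real regional output 2001 = 5978.9/1.088 = 5495.31.
Change = 5495.31/4667.07 − 1 = 0.1775.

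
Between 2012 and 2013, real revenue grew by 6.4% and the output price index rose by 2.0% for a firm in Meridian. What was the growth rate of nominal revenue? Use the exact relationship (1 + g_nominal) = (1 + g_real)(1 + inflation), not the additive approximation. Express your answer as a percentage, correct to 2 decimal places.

(1 + g_nom) = (1 + g_real)(1 + π) = 1.0640 × 1.0200 = 1.08528.

8.53%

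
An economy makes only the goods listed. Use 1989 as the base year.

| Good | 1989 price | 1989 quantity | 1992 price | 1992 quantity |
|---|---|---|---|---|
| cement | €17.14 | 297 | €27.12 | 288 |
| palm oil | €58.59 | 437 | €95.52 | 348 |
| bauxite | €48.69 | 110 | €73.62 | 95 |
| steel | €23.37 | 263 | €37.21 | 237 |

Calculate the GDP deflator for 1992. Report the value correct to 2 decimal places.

Nominal GDP 1992 = 27.12·288 + 95.52·348 + 73.62·95 + 37.21·237 = 56864.19.
Real GDP 1992 (at 1989 prices) = 17.14·288 + 58.59·348 + 48.69·95 + 23.37·237 = 35489.88.
Deflator = Nominal/Real × 100 = 56864.19/35489.88 × 100 = 160.226.

160.23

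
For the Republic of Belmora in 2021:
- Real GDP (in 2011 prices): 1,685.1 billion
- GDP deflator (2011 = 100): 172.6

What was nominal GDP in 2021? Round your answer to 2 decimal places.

2,908.48 billion

Nominal GDP = Real × (GDP deflator/100) = 1685.1 × 1.726 = 2908.48.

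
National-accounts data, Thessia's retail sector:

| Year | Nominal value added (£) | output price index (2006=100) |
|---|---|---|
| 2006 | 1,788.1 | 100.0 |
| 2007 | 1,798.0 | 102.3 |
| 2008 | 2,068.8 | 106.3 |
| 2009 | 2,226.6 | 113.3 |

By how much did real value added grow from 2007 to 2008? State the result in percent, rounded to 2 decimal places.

10.73%

Real value added 2007 = 1798.0/1.023 = 1757.58.
Real value added 2008 = 2068.8/1.063 = 1946.19.
Change = 1946.19/1757.58 − 1 = 0.1073.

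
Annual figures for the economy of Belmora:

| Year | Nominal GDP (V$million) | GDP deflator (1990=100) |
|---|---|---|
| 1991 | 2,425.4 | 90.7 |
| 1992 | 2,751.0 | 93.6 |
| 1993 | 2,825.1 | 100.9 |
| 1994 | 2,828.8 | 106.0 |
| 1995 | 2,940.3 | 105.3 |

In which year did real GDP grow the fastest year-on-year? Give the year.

1992: real = 2751.0/0.936 = 2939.10; growth vs 1991 (2674.09) = 9.91%.
1993: real = 2825.1/1.009 = 2799.90; growth vs 1992 (2939.10) = -4.74%.
1994: real = 2828.8/1.060 = 2668.68; growth vs 1993 (2799.90) = -4.69%.
1995: real = 2940.3/1.053 = 2792.31; growth vs 1994 (2668.68) = 4.63%.

1992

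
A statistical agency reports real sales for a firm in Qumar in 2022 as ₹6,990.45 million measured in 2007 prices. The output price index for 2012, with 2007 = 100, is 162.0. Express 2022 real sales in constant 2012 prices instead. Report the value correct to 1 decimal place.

₹11,324.5 million

Real sales in 2012 prices = Real sales in 2007 prices × (P_2012/P_2007) = 6990.45 × 1.620 = 11324.53.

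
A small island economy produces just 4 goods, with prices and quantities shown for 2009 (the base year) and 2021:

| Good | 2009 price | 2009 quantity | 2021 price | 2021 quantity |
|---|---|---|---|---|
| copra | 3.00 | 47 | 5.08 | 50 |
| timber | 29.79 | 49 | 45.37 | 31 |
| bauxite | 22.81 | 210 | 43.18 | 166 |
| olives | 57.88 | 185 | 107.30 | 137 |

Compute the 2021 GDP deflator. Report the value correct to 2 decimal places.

183.97

Nominal GDP 2021 = 5.08·50 + 45.37·31 + 43.18·166 + 107.30·137 = 23528.45.
Real GDP 2021 (at 2009 prices) = 3.00·50 + 29.79·31 + 22.81·166 + 57.88·137 = 12789.51.
Deflator = Nominal/Real × 100 = 23528.45/12789.51 × 100 = 183.967.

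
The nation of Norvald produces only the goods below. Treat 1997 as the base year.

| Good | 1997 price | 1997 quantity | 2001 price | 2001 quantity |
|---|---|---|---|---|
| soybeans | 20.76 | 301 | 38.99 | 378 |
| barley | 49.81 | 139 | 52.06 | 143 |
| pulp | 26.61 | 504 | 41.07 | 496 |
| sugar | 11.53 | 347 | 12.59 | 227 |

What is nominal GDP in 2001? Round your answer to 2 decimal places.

45411.45

Nominal GDP 2001 = Σ (p_2001 × q_2001) = 38.99·378 + 52.06·143 + 41.07·496 + 12.59·227 = 45411.45.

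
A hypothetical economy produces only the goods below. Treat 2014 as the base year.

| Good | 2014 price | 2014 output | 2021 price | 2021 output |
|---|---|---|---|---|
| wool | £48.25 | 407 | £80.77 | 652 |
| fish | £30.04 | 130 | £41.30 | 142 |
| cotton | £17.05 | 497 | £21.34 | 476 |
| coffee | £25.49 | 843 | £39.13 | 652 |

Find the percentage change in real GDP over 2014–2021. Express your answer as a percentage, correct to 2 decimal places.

Real GDP 2014 = Nominal GDP 2014 = 48.25·407 + 30.04·130 + 17.05·497 + 25.49·843 = 53504.87.
Real GDP 2021 (at 2014 prices) = 48.25·652 + 30.04·142 + 17.05·476 + 25.49·652 = 60459.96.
Real growth = 60459.96/53504.87 − 1 = 0.1300.

13.00%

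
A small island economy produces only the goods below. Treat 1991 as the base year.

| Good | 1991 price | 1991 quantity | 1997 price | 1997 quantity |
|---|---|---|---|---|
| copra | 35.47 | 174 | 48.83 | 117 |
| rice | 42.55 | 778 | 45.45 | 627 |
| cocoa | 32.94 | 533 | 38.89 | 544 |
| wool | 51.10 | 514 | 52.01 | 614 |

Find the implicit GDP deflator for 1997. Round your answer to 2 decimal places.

Nominal GDP 1997 = 48.83·117 + 45.45·627 + 38.89·544 + 52.01·614 = 87300.56.
Real GDP 1997 (at 1991 prices) = 35.47·117 + 42.55·627 + 32.94·544 + 51.10·614 = 80123.60.
Deflator = Nominal/Real × 100 = 87300.56/80123.60 × 100 = 108.957.

108.96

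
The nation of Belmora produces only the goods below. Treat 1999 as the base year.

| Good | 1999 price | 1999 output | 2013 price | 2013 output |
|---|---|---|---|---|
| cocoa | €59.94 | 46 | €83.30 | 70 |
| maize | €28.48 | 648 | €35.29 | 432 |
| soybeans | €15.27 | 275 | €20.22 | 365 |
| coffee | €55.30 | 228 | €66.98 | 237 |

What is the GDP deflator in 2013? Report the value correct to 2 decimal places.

Nominal GDP 2013 = 83.30·70 + 35.29·432 + 20.22·365 + 66.98·237 = 44330.84.
Real GDP 2013 (at 1999 prices) = 59.94·70 + 28.48·432 + 15.27·365 + 55.30·237 = 35178.81.
Deflator = Nominal/Real × 100 = 44330.84/35178.81 × 100 = 126.016.

126.02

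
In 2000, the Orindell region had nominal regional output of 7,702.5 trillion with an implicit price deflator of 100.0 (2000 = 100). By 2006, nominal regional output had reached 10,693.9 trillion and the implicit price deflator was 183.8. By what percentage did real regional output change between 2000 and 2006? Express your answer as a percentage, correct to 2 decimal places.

-24.46%

Deflate each year: 2000 → 7702.5/1.000 = 7702.50; 2006 → 10693.9/1.838 = 5818.23.
So real regional output changed by 5818.23/7702.50 − 1 = -0.2446, i.e. -24.46%.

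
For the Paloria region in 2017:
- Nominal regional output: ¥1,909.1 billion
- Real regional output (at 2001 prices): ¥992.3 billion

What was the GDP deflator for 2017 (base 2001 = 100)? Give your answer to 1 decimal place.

192.4

GDP deflator = (Nominal / Real) × 100 = 1909.1 / 992.3 × 100 = 192.39.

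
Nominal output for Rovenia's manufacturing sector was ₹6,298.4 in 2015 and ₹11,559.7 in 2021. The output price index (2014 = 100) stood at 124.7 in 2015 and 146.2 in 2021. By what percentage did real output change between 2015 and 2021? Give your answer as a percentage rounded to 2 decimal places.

56.54%

Deflate each year: 2015 → 6298.4/1.247 = 5050.84; 2021 → 11559.7/1.462 = 7906.77.
So real output changed by 7906.77/5050.84 − 1 = 0.5654, i.e. 56.54%.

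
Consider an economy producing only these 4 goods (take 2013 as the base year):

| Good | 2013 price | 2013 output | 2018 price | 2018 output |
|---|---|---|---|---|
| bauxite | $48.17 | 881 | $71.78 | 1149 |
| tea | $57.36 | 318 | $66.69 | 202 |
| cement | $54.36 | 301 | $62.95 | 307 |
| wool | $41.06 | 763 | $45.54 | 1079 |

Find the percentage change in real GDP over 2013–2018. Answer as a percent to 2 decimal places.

Real GDP 2013 = Nominal GDP 2013 = 48.17·881 + 57.36·318 + 54.36·301 + 41.06·763 = 108369.39.
Real GDP 2018 (at 2013 prices) = 48.17·1149 + 57.36·202 + 54.36·307 + 41.06·1079 = 127926.31.
Real growth = 127926.31/108369.39 − 1 = 0.1805.

18.05%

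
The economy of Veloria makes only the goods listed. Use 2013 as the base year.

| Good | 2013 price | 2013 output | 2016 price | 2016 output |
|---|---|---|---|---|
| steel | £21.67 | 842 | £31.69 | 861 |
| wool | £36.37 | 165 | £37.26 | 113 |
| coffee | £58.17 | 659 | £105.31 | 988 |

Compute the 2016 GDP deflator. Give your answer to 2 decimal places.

168.92

Nominal GDP 2016 = 31.69·861 + 37.26·113 + 105.31·988 = 135541.75.
Real GDP 2016 (at 2013 prices) = 21.67·861 + 36.37·113 + 58.17·988 = 80239.64.
Deflator = Nominal/Real × 100 = 135541.75/80239.64 × 100 = 168.921.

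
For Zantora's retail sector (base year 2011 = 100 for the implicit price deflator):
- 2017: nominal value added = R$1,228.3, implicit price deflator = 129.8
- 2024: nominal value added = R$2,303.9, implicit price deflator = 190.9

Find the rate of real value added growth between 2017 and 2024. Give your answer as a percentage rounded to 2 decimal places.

Real value added 2017 = 1228.3 / 1.298 = 946.30.
Real value added 2024 = 2303.9 / 1.909 = 1206.86.
Real growth = 1206.86 / 946.30 − 1 = 0.2753.

27.53%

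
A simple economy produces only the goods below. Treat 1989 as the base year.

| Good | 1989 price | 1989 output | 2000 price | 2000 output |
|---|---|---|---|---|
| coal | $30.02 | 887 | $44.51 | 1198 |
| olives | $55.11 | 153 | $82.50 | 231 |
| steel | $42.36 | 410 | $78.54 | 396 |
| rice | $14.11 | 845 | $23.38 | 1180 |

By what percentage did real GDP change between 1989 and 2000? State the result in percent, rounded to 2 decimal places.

27.61%

Real GDP 1989 = Nominal GDP 1989 = 30.02·887 + 55.11·153 + 42.36·410 + 14.11·845 = 64350.12.
Real GDP 2000 (at 1989 prices) = 30.02·1198 + 55.11·231 + 42.36·396 + 14.11·1180 = 82118.73.
Real growth = 82118.73/64350.12 − 1 = 0.2761.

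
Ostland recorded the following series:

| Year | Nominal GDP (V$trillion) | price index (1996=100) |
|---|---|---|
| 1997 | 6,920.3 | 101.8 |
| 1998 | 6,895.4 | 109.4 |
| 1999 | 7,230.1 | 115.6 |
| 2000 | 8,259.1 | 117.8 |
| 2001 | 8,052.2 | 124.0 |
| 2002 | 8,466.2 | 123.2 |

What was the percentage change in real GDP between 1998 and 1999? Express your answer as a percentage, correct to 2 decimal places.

Real GDP 1998 = 6895.4/1.094 = 6302.93.
Real GDP 1999 = 7230.1/1.156 = 6254.41.
Change = 6254.41/6302.93 − 1 = -0.0077.

-0.77%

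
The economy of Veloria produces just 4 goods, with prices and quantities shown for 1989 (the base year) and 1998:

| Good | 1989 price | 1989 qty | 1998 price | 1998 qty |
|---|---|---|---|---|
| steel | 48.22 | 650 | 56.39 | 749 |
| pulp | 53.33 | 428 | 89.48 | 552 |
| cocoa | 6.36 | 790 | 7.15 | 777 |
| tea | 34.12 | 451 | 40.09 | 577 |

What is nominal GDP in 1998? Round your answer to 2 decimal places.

120316.55

Nominal GDP 1998 = Σ (p_1998 × q_1998) = 56.39·749 + 89.48·552 + 7.15·777 + 40.09·577 = 120316.55.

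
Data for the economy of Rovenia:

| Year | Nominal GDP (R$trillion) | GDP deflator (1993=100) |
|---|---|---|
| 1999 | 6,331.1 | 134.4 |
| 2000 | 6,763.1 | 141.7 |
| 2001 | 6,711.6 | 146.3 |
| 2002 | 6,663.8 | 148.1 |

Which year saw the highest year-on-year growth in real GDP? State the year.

2000

2000: real = 6763.1/1.417 = 4772.83; growth vs 1999 (4710.64) = 1.32%.
2001: real = 6711.6/1.463 = 4587.56; growth vs 2000 (4772.83) = -3.88%.
2002: real = 6663.8/1.481 = 4499.53; growth vs 2001 (4587.56) = -1.92%.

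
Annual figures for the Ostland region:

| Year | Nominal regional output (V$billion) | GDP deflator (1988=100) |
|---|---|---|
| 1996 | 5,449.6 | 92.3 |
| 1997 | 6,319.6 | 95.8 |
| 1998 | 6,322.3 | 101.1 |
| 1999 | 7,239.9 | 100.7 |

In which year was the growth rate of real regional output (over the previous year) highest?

1999

1997: real = 6319.6/0.958 = 6596.66; growth vs 1996 (5904.23) = 11.73%.
1998: real = 6322.3/1.011 = 6253.51; growth vs 1997 (6596.66) = -5.20%.
1999: real = 7239.9/1.007 = 7189.57; growth vs 1998 (6253.51) = 14.97%.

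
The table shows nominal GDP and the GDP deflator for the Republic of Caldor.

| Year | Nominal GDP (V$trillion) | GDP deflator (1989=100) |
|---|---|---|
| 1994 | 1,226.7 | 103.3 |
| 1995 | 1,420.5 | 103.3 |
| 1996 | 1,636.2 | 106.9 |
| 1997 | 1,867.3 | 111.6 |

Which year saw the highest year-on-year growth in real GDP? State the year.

1995

1995: real = 1420.5/1.033 = 1375.12; growth vs 1994 (1187.51) = 15.80%.
1996: real = 1636.2/1.069 = 1530.59; growth vs 1995 (1375.12) = 11.31%.
1997: real = 1867.3/1.116 = 1673.21; growth vs 1996 (1530.59) = 9.32%.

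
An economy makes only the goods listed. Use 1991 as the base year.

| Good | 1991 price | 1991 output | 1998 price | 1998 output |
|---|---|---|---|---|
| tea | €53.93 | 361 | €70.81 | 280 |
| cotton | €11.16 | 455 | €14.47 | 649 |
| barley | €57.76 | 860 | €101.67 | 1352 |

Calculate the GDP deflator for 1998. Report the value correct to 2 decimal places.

165.95

Nominal GDP 1998 = 70.81·280 + 14.47·649 + 101.67·1352 = 166675.67.
Real GDP 1998 (at 1991 prices) = 53.93·280 + 11.16·649 + 57.76·1352 = 100434.76.
Deflator = Nominal/Real × 100 = 166675.67/100434.76 × 100 = 165.954.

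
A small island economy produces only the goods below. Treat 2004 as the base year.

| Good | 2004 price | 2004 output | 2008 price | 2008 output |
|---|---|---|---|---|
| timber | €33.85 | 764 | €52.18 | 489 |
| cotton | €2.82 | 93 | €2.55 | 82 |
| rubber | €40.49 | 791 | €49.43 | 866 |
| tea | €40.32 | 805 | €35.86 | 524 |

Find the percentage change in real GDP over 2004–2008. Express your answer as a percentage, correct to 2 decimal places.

-19.46%

Real GDP 2004 = Nominal GDP 2004 = 33.85·764 + 2.82·93 + 40.49·791 + 40.32·805 = 90608.85.
Real GDP 2008 (at 2004 prices) = 33.85·489 + 2.82·82 + 40.49·866 + 40.32·524 = 72975.91.
Real growth = 72975.91/90608.85 − 1 = -0.1946.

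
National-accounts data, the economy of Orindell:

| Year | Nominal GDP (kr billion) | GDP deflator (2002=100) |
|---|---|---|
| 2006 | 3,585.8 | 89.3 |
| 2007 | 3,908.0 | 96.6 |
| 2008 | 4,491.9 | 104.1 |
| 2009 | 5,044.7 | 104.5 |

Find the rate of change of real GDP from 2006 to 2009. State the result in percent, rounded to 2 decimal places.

Real GDP 2006 = 3585.8/0.893 = 4015.45.
Real GDP 2009 = 5044.7/1.045 = 4827.46.
Change = 4827.46/4015.45 − 1 = 0.2022.

20.22%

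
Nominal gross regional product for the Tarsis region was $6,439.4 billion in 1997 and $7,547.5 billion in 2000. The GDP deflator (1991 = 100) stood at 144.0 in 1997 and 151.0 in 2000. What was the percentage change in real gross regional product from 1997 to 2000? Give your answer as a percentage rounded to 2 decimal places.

Real gross regional product 1997 = 6439.4 / 1.440 = 4471.81.
Real gross regional product 2000 = 7547.5 / 1.510 = 4998.34.
Real growth = 4998.34 / 4471.81 − 1 = 0.1177.

11.77%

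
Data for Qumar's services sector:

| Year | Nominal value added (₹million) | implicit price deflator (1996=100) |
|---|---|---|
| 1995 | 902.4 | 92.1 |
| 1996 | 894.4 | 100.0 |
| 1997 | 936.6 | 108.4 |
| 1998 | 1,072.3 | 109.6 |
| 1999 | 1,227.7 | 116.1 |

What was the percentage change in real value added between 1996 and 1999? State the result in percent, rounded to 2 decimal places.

Real value added 1996 = 894.4/1.000 = 894.40.
Real value added 1999 = 1227.7/1.161 = 1057.45.
Change = 1057.45/894.40 − 1 = 0.1823.

18.23%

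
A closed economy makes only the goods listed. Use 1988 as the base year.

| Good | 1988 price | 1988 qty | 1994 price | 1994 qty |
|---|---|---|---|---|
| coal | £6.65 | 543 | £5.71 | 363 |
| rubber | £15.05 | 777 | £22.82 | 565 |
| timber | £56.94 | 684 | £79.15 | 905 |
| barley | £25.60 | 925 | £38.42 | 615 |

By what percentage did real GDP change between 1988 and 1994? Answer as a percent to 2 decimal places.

Real GDP 1988 = Nominal GDP 1988 = 6.65·543 + 15.05·777 + 56.94·684 + 25.60·925 = 77931.76.
Real GDP 1994 (at 1988 prices) = 6.65·363 + 15.05·565 + 56.94·905 + 25.60·615 = 78191.90.
Real growth = 78191.90/77931.76 − 1 = 0.0033.

0.33%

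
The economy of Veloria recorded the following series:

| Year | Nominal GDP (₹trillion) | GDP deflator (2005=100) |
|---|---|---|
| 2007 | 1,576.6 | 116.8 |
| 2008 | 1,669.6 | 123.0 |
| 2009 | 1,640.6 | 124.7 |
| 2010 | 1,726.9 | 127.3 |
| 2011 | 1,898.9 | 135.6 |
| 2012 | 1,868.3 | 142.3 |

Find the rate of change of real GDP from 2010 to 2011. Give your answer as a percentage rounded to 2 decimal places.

Real GDP 2010 = 1726.9/1.273 = 1356.56.
Real GDP 2011 = 1898.9/1.356 = 1400.37.
Change = 1400.37/1356.56 − 1 = 0.0323.

3.23%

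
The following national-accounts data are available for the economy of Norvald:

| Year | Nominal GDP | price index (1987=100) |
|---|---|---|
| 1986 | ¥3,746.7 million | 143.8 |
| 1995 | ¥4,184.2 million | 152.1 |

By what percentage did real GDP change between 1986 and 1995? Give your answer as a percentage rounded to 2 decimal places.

5.58%

Real GDP 1986 = 3746.7 / 1.438 = 2605.49.
Real GDP 1995 = 4184.2 / 1.521 = 2750.95.
Real growth = 2750.95 / 2605.49 − 1 = 0.0558.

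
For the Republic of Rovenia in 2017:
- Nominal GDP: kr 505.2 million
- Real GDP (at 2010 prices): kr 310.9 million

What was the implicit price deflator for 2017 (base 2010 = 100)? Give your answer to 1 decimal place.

162.5

implicit price deflator = (Nominal / Real) × 100 = 505.2 / 310.9 × 100 = 162.50.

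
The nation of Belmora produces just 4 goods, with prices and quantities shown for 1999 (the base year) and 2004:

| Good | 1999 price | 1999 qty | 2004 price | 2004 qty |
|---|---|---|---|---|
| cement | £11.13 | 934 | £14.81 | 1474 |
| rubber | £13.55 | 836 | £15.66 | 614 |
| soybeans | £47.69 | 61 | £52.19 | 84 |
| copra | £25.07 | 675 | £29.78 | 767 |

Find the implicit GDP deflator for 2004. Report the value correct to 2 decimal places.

Nominal GDP 2004 = 14.81·1474 + 15.66·614 + 52.19·84 + 29.78·767 = 58670.40.
Real GDP 2004 (at 1999 prices) = 11.13·1474 + 13.55·614 + 47.69·84 + 25.07·767 = 47959.97.
Deflator = Nominal/Real × 100 = 58670.40/47959.97 × 100 = 122.332.

122.33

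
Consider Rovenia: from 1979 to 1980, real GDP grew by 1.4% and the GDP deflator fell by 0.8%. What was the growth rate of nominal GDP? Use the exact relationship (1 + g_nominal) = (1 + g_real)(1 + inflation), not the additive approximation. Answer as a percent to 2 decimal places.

0.59%

(1 + g_nom) = (1 + g_real)(1 + π) = 1.0140 × 0.9920 = 1.00589.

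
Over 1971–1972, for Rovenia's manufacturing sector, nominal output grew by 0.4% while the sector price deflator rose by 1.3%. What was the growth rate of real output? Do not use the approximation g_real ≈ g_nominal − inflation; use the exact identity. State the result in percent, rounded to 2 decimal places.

(1 + g_nom) = (1 + g_real)(1 + π), so g_real = 1.0040 / 1.0130 − 1 = -0.00888.

-0.89%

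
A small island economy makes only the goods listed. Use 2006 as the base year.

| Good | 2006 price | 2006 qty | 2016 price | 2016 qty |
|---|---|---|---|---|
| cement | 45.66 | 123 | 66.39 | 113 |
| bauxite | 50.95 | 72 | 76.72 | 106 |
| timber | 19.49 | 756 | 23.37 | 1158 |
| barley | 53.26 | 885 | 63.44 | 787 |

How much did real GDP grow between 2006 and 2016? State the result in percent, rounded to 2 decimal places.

5.47%

Real GDP 2006 = Nominal GDP 2006 = 45.66·123 + 50.95·72 + 19.49·756 + 53.26·885 = 71154.12.
Real GDP 2016 (at 2006 prices) = 45.66·113 + 50.95·106 + 19.49·1158 + 53.26·787 = 75045.32.
Real growth = 75045.32/71154.12 − 1 = 0.0547.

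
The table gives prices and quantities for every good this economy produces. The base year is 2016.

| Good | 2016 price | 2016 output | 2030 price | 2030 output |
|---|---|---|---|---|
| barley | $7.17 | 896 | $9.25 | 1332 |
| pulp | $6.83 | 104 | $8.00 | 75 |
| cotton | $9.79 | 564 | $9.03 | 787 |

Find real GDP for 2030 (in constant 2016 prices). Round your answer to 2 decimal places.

$17767.42

Real GDP 2030 = Σ (p_2016 × q_2030) = 7.17·1332 + 6.83·75 + 9.79·787 = 17767.42.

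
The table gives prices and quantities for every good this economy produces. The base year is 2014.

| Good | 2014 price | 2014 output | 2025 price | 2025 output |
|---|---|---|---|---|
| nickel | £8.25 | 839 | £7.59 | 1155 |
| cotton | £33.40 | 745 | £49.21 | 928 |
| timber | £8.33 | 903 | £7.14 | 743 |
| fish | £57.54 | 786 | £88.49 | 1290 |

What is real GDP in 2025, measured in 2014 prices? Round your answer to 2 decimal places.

£120939.74

Real GDP 2025 = Σ (p_2014 × q_2025) = 8.25·1155 + 33.40·928 + 8.33·743 + 57.54·1290 = 120939.74.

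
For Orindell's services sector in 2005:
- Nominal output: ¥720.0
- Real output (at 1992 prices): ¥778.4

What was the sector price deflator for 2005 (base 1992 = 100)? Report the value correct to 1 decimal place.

92.5

sector price deflator = (Nominal / Real) × 100 = 720.0 / 778.4 × 100 = 92.50.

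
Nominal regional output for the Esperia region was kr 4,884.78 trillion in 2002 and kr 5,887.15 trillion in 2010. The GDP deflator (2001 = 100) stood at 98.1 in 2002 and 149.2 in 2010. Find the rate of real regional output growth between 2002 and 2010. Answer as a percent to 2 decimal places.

Real regional output 2002 = 4884.78 / 0.981 = 4979.39.
Real regional output 2010 = 5887.15 / 1.492 = 3945.81.
Real growth = 3945.81 / 4979.39 − 1 = -0.2076.

-20.76%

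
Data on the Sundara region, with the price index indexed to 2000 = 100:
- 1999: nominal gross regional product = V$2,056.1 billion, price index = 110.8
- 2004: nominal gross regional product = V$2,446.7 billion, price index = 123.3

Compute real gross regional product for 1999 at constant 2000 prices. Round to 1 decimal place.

V$1,855.7 billion

Real gross regional product = Nominal / (price index/100) = 2056.1 / 1.108 = 1855.69.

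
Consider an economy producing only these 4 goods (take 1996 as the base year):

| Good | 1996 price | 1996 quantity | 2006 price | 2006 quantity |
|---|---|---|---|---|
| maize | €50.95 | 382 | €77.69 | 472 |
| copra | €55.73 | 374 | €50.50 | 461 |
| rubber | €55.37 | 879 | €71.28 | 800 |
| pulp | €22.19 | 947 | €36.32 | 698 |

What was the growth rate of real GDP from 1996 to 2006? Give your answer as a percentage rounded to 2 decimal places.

-0.42%

Real GDP 1996 = Nominal GDP 1996 = 50.95·382 + 55.73·374 + 55.37·879 + 22.19·947 = 109990.08.
Real GDP 2006 (at 1996 prices) = 50.95·472 + 55.73·461 + 55.37·800 + 22.19·698 = 109524.55.
Real growth = 109524.55/109990.08 − 1 = -0.0042.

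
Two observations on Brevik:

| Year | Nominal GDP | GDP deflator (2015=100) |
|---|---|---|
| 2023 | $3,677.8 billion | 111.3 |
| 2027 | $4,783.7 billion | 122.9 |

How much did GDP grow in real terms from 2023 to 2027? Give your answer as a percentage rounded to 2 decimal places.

Real GDP 2023 = 3677.8 / 1.113 = 3304.40.
Real GDP 2027 = 4783.7 / 1.229 = 3892.35.
Real growth = 3892.35 / 3304.40 − 1 = 0.1779.

17.79%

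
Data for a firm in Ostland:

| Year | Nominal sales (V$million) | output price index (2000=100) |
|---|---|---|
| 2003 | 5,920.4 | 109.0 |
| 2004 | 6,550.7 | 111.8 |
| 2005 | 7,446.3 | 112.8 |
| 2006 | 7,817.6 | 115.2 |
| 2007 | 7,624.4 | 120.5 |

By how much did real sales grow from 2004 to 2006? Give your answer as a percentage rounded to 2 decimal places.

15.82%

Real sales 2004 = 6550.7/1.118 = 5859.30.
Real sales 2006 = 7817.6/1.152 = 6786.11.
Change = 6786.11/5859.30 − 1 = 0.1582.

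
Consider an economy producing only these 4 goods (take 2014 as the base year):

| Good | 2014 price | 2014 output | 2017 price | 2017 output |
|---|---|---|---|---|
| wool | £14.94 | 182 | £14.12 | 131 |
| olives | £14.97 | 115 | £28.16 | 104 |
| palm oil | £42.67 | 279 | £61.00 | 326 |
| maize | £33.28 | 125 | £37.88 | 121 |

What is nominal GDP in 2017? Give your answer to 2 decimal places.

Nominal GDP 2017 = Σ (p_2017 × q_2017) = 14.12·131 + 28.16·104 + 61.00·326 + 37.88·121 = 29247.84.

£29247.84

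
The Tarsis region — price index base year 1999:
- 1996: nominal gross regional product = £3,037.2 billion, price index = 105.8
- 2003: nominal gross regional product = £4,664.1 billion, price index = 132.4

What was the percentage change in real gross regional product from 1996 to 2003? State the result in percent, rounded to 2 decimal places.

Deflate each year: 1996 → 3037.2/1.058 = 2870.70; 2003 → 4664.1/1.324 = 3522.73.
So real gross regional product changed by 3522.73/2870.70 − 1 = 0.2271, i.e. 22.71%.

22.71%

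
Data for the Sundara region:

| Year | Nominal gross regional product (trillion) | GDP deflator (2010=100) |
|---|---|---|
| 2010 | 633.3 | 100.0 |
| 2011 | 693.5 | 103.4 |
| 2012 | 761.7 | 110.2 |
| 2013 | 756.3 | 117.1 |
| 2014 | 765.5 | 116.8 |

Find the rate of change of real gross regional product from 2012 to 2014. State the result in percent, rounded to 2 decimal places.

-5.18%

Real gross regional product 2012 = 761.7/1.102 = 691.20.
Real gross regional product 2014 = 765.5/1.168 = 655.39.
Change = 655.39/691.20 − 1 = -0.0518.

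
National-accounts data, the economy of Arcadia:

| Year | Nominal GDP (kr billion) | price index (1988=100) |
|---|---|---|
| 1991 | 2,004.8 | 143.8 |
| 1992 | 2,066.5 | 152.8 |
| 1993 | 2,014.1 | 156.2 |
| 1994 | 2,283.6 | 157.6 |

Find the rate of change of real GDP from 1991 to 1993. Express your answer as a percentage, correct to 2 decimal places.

Real GDP 1991 = 2004.8/1.438 = 1394.16.
Real GDP 1993 = 2014.1/1.562 = 1289.44.
Change = 1289.44/1394.16 − 1 = -0.0751.

-7.51%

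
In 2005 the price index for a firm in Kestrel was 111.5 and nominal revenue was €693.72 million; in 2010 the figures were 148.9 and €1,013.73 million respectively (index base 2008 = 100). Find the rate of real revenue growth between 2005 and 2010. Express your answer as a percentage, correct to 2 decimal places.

9.43%

Deflate each year: 2005 → 693.72/1.115 = 622.17; 2010 → 1013.73/1.489 = 680.81.
So real revenue changed by 680.81/622.17 − 1 = 0.0943, i.e. 9.43%.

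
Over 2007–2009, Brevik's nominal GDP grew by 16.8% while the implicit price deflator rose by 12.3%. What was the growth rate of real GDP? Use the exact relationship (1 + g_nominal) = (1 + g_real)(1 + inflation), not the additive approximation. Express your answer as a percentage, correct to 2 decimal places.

4.01%

(1 + g_nom) = (1 + g_real)(1 + π), so g_real = 1.1680 / 1.1230 − 1 = 0.04007.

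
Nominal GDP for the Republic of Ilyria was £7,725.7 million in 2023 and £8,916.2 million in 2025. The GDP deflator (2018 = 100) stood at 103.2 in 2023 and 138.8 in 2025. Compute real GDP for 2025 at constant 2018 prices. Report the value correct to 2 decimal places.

£6,423.78 million

Real GDP = Nominal / (GDP deflator/100) = 8916.2 / 1.388 = 6423.78.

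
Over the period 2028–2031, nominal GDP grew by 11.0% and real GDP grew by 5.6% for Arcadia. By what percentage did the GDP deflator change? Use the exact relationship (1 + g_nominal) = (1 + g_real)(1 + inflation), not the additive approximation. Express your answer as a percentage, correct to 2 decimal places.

(1 + g_nom) = (1 + g_real)(1 + π), so π = 1.1100 / 1.0560 − 1 = 0.05114.

5.11%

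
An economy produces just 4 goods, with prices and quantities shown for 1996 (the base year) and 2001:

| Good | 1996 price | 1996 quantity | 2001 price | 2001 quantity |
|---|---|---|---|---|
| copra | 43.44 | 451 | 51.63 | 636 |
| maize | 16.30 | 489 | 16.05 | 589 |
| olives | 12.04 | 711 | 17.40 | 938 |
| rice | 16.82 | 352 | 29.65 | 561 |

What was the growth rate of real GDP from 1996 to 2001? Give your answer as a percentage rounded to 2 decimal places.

Real GDP 1996 = Nominal GDP 1996 = 43.44·451 + 16.30·489 + 12.04·711 + 16.82·352 = 42043.22.
Real GDP 2001 (at 1996 prices) = 43.44·636 + 16.30·589 + 12.04·938 + 16.82·561 = 57958.08.
Real growth = 57958.08/42043.22 − 1 = 0.3785.

37.85%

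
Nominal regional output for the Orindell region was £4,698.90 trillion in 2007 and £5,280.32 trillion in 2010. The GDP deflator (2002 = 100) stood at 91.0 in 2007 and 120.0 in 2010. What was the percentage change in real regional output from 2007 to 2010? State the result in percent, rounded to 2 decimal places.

Real regional output 2007 = 4698.90 / 0.910 = 5163.63.
Real regional output 2010 = 5280.32 / 1.200 = 4400.27.
Real growth = 4400.27 / 5163.63 − 1 = -0.1478.

-14.78%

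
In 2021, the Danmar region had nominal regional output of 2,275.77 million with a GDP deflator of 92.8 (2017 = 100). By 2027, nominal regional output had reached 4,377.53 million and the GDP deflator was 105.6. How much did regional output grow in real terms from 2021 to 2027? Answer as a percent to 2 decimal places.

69.04%

Deflate each year: 2021 → 2275.77/0.928 = 2452.34; 2027 → 4377.53/1.056 = 4145.39.
So real regional output changed by 4145.39/2452.34 − 1 = 0.6904, i.e. 69.04%.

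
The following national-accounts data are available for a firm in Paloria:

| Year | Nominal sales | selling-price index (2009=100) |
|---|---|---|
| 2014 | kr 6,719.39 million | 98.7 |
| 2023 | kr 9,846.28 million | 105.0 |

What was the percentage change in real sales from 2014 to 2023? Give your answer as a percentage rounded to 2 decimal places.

Deflate each year: 2014 → 6719.39/0.987 = 6807.89; 2023 → 9846.28/1.050 = 9377.41.
So real sales changed by 9377.41/6807.89 − 1 = 0.3774, i.e. 37.74%.

37.74%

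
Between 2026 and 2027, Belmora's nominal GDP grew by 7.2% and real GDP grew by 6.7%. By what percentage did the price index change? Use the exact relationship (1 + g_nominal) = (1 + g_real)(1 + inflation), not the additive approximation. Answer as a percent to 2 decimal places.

(1 + g_nom) = (1 + g_real)(1 + π), so π = 1.0720 / 1.0670 − 1 = 0.00469.

0.47%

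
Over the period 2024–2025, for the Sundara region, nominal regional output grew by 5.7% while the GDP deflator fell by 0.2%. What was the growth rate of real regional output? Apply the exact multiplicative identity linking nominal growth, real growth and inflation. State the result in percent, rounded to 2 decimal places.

5.91%

(1 + g_nom) = (1 + g_real)(1 + π), so g_real = 1.0570 / 0.9980 − 1 = 0.05912.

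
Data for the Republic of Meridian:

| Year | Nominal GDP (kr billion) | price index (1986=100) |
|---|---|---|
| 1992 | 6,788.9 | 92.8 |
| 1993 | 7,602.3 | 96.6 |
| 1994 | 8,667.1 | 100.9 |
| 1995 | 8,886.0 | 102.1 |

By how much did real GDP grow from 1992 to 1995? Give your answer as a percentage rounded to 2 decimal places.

18.97%

Real GDP 1992 = 6788.9/0.928 = 7315.63.
Real GDP 1995 = 8886.0/1.021 = 8703.23.
Change = 8703.23/7315.63 − 1 = 0.1897.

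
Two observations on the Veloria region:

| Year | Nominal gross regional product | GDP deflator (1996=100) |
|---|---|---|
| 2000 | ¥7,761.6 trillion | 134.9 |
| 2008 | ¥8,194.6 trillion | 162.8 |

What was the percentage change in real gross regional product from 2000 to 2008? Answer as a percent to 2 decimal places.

-12.51%

Real gross regional product 2000 = 7761.6 / 1.349 = 5753.60.
Real gross regional product 2008 = 8194.6 / 1.628 = 5033.54.
Real growth = 5033.54 / 5753.60 − 1 = -0.1251.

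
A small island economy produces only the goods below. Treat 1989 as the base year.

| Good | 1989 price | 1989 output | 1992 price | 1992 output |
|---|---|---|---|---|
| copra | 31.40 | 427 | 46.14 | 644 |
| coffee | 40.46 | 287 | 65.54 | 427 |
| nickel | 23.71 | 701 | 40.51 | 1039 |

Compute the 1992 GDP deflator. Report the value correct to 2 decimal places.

160.61

Nominal GDP 1992 = 46.14·644 + 65.54·427 + 40.51·1039 = 99789.63.
Real GDP 1992 (at 1989 prices) = 31.40·644 + 40.46·427 + 23.71·1039 = 62132.71.
Deflator = Nominal/Real × 100 = 99789.63/62132.71 × 100 = 160.607.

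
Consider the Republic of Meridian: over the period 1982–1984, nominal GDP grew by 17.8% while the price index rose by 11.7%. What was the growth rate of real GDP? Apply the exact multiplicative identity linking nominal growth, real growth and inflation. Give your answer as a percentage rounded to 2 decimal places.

5.46%

(1 + g_nom) = (1 + g_real)(1 + π), so g_real = 1.1780 / 1.1170 − 1 = 0.05461.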